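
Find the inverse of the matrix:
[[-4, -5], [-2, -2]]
[[1, -5/2], [-1, 2]]

For [[a,b],[c,d]], inverse = (1/det)·[[d,-b],[-c,a]]
det = -4·-2 - -5·-2 = -2
Inverse = (1/-2)·[[-2, 5], [2, -4]]
        = [[1, -5/2], [-1, 2]]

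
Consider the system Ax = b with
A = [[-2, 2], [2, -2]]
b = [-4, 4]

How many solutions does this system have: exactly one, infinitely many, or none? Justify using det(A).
Infinitely many solutions

det(A) = (-2)*(-2) - (2)*(2) = 0, so A is singular (column 2 is -1 times column 1).
b = [-4, 4] = 2 * column 1 of A, so b lies in the column space of A.
A singular matrix whose right-hand side is in its column space gives a 1-parameter family of solutions — infinitely many.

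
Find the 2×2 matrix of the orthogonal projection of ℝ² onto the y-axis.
[[0, 0], [0, 1]]

The orthogonal projection onto the line spanned by a nonzero vector u = (a, b) has matrix P = (u uᵀ) / (uᵀ u) = (1/(a² + b²)) · [[a², ab], [ab, b²]].
Here u = (0, 1), so a² + b² = 0 + 1 = 1.
P = (1/1) · [[0, 0], [0, 1]] = [[0, 0], [0, 1]].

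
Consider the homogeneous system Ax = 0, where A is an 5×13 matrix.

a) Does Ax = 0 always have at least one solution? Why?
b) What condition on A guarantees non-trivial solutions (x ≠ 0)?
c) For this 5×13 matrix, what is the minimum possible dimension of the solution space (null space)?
a) Yes, x = 0 is always a solution. b) When A has linearly dependent columns (rank < n). c) Minimum nullity = 8.

a) x = 0 satisfies A·0 = 0, so the zero vector is always a solution.
b) Non-trivial solutions exist iff the columns of A are linearly dependent, equivalently rank(A) < n (the number of columns).
c) By rank-nullity, rank(A) + nullity(A) = n = 13. Since A has only 5 rows, rank(A) ≤ 5, so nullity(A) ≥ 13 - 5 = 8.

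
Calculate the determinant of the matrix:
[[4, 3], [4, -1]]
-16

For a 2×2 matrix [[a, b], [c, d]], det = ad - bc
det = (4)(-1) - (3)(4) = -4 - 12 = -16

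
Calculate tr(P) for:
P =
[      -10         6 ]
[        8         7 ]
tr(P) = -10 + 7 = -3

The trace of a square matrix is the sum of its diagonal entries.
Diagonal entries of P: P[0][0] = -10, P[1][1] = 7.
tr(P) = -10 + 7 = -3.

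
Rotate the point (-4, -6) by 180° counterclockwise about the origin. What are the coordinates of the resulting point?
(4, 6)

Rotation matrix R(θ) = [[cos θ, -sin θ], [sin θ, cos θ]]; for θ = 180°:
R = [[-1, 0], [0, -1]]
Result: R × [-4, -6]ᵀ = [-1·-4 + (0)·-6, 0·-4 + (-1)·-6]ᵀ = (4, 6)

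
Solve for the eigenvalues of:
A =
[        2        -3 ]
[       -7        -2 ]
λ = -5, 5

Solve det(A - λI) = 0. For a 2×2 matrix the characteristic equation is λ² - (trace)λ + det = 0.
trace(A) = a + d = 2 - 2 = 0.
det(A) = a*d - b*c = (2)*(-2) - (-3)*(-7) = -4 - 21 = -25.
Characteristic equation: λ² - (0)λ + (-25) = 0.
Discriminant = (0)² - 4*(-25) = 0 + 100 = 100.
λ = (0 ± √100) / 2 = (0 ± 10) / 2 = -5, 5.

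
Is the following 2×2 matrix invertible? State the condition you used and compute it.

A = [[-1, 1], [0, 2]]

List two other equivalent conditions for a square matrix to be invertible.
Yes, invertible; det(A) = -2 ≠ 0. Equivalent conditions: rank(A) = 2; Ax = 0 has only the trivial solution; 0 is not an eigenvalue; the columns of A are linearly independent.

To check invertibility, compute det(A).
The given matrix is triangular, so det(A) equals the product of its diagonal entries = -2 ≠ 0.
Since det(A) ≠ 0, A is invertible.
Equivalent conditions for a square matrix A to be invertible:
- rank(A) = 2 (full rank).
- The homogeneous system Ax = 0 has only the trivial solution x = 0.
- 0 is not an eigenvalue of A.
- The columns (equivalently rows) of A are linearly independent.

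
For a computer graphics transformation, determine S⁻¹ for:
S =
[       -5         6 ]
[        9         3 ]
det(S) = -69
S⁻¹ =
[    -1/23      2/23 ]
[     3/23      5/69 ]

For a 2×2 matrix S = [[a, b], [c, d]] with det(S) ≠ 0, S⁻¹ = (1/det(S)) * [[d, -b], [-c, a]].
det(S) = (-5)*(3) - (6)*(9) = -15 - 54 = -69.
S⁻¹ = (1/-69) * [[3, -6], [-9, -5]].
Dividing each entry by -69 and reducing:
S⁻¹ =
[    -1/23      2/23 ]
[     3/23      5/69 ]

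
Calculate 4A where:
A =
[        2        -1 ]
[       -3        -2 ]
4A =
[        8        -4 ]
[      -12        -8 ]

Scalar multiplication is elementwise: (4A)[i][j] = 4 * A[i][j].
  (4A)[0][0] = 4 * (2) = 8
  (4A)[0][1] = 4 * (-1) = -4
  (4A)[1][0] = 4 * (-3) = -12
  (4A)[1][1] = 4 * (-2) = -8
4A =
[        8        -4 ]
[      -12        -8 ]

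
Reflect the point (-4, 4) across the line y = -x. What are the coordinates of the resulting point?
(-4, 4)

Reflection across line y = -x: (-4, 4) → (-4, 4)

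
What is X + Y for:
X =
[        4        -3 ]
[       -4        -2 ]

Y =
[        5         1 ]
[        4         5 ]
X + Y =
[        9        -2 ]
[        0         3 ]

Matrix addition is elementwise: (X+Y)[i][j] = X[i][j] + Y[i][j].
  (X+Y)[0][0] = (4) + (5) = 9
  (X+Y)[0][1] = (-3) + (1) = -2
  (X+Y)[1][0] = (-4) + (4) = 0
  (X+Y)[1][1] = (-2) + (5) = 3
X + Y =
[        9        -2 ]
[        0         3 ]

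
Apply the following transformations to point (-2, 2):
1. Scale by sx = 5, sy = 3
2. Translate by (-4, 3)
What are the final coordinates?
(-14, 9)

Step 1: Scale (-2, 2) by (sx, sy) = (5, 3) → (-10, 6)
Step 2: Translate by (-4, 3) → (-14, 9)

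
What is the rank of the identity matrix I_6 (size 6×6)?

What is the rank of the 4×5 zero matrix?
rank(I_6) = 6, rank(0) = 0

The identity I_6 has 6 columns that are the standard basis vectors e_1, …, e_6. These are linearly independent, so all 6 columns are pivots and rank(I_6) = 6.
The 4×5 zero matrix has every entry zero, so every row is the zero row and there are no pivots; rank(0) = 0.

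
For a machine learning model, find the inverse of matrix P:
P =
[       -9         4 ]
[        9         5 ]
det(P) = -81
P⁻¹ =
[    -5/81      4/81 ]
[      1/9       1/9 ]

For a 2×2 matrix P = [[a, b], [c, d]] with det(P) ≠ 0, P⁻¹ = (1/det(P)) * [[d, -b], [-c, a]].
det(P) = (-9)*(5) - (4)*(9) = -45 - 36 = -81.
P⁻¹ = (1/-81) * [[5, -4], [-9, -9]].
Dividing each entry by -81 and reducing:
P⁻¹ =
[    -5/81      4/81 ]
[      1/9       1/9 ]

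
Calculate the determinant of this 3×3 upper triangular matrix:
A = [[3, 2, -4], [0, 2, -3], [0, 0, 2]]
12

The determinant of a triangular matrix is the product of its diagonal entries (the off-diagonal entries above the diagonal do not affect it).
det(A) = (3) * (2) * (2) = 12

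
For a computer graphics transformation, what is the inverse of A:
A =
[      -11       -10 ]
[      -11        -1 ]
det(A) = -99
A⁻¹ =
[     1/99    -10/99 ]
[     -1/9       1/9 ]

For a 2×2 matrix A = [[a, b], [c, d]] with det(A) ≠ 0, A⁻¹ = (1/det(A)) * [[d, -b], [-c, a]].
det(A) = (-11)*(-1) - (-10)*(-11) = 11 - 110 = -99.
A⁻¹ = (1/-99) * [[-1, 10], [11, -11]].
Dividing each entry by -99 and reducing:
A⁻¹ =
[     1/99    -10/99 ]
[     -1/9       1/9 ]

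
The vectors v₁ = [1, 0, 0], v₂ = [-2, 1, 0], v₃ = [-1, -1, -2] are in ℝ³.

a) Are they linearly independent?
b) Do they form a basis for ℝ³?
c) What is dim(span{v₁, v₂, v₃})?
Yes independent, yes basis, dim = 3

Stack v₁, v₂, v₃ as rows of a 3×3 matrix.
[[1, 0, 0]; [-2, 1, 0]; [-1, -1, -2]] is already lower triangular with nonzero diagonal entries (1, 1, -2), so its determinant is the product of the diagonal entries, det = (1)·(1)·(-2) = -2 ≠ 0, and the rows are linearly independent.
Three linearly independent vectors in ℝ³ form a basis for ℝ³, so dim(span{v₁,v₂,v₃}) = 3.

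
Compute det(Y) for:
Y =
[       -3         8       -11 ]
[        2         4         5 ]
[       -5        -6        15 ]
det(Y) = -798

Expand along row 0 (cofactor expansion): det(Y) = a*(e*i - f*h) - b*(d*i - f*g) + c*(d*h - e*g), where the 3×3 is [[a, b, c], [d, e, f], [g, h, i]].
Minor M_00 = (4)*(15) - (5)*(-6) = 60 + 30 = 90.
Minor M_01 = (2)*(15) - (5)*(-5) = 30 + 25 = 55.
Minor M_02 = (2)*(-6) - (4)*(-5) = -12 + 20 = 8.
det(Y) = (-3)*(90) - (8)*(55) + (-11)*(8) = -270 - 440 - 88 = -798.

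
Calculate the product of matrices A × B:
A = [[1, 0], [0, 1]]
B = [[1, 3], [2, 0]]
[[1, 3], [2, 0]]

Matrix multiplication:
C[0][0] = 1×1 + 0×2 = 1
C[0][1] = 1×3 + 0×0 = 3
C[1][0] = 0×1 + 1×2 = 2
C[1][1] = 0×3 + 1×0 = 0
Result: [[1, 3], [2, 0]]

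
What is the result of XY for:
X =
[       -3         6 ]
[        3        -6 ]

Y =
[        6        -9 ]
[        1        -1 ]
XY =
[      -12        21 ]
[       12       -21 ]

Matrix multiplication: (XY)[i][j] = sum over k of X[i][k] * Y[k][j].
  (XY)[0][0] = (-3)*(6) + (6)*(1) = -12
  (XY)[0][1] = (-3)*(-9) + (6)*(-1) = 21
  (XY)[1][0] = (3)*(6) + (-6)*(1) = 12
  (XY)[1][1] = (3)*(-9) + (-6)*(-1) = -21
XY =
[      -12        21 ]
[       12       -21 ]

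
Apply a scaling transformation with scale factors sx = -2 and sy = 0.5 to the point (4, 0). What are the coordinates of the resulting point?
(-8, 0.0)

Scaling matrix:
[[-2, 0], [0, 0.50]]
Result: (4 × -2, 0 × 0.5) = (-8, 0.0)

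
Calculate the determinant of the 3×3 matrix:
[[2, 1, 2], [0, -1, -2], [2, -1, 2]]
-8

Expansion along first row:
det = 2·det([[-1,-2],[-1,2]]) - 1·det([[0,-2],[2,2]]) + 2·det([[0,-1],[2,-1]])
    = 2·(-1·2 - -2·-1) - 1·(0·2 - -2·2) + 2·(0·-1 - -1·2)
    = 2·-4 - 1·4 + 2·2
    = -8 + -4 + 4 = -8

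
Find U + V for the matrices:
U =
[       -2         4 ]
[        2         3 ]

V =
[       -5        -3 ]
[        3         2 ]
U + V =
[       -7         1 ]
[        5         5 ]

Matrix addition is elementwise: (U+V)[i][j] = U[i][j] + V[i][j].
  (U+V)[0][0] = (-2) + (-5) = -7
  (U+V)[0][1] = (4) + (-3) = 1
  (U+V)[1][0] = (2) + (3) = 5
  (U+V)[1][1] = (3) + (2) = 5
U + V =
[       -7         1 ]
[        5         5 ]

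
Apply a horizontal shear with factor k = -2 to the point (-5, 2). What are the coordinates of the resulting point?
(-9, 2)

Shear matrix for horizontal shear with factor k = -2:
[[1, -2], [0, 1]]
Result: (-5, 2) → (-9, 2)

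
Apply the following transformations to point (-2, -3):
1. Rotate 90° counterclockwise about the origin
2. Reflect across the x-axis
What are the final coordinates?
(3, 2)

Step 1: Rotate 90° → (3, -2)
Step 2: Reflect across the x-axis → (3, 2)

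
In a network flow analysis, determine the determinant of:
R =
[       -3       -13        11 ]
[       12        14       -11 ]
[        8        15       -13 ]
det(R) = -85

Expand along row 0 (cofactor expansion): det(R) = a*(e*i - f*h) - b*(d*i - f*g) + c*(d*h - e*g), where the 3×3 is [[a, b, c], [d, e, f], [g, h, i]].
Minor M_00 = (14)*(-13) - (-11)*(15) = -182 + 165 = -17.
Minor M_01 = (12)*(-13) - (-11)*(8) = -156 + 88 = -68.
Minor M_02 = (12)*(15) - (14)*(8) = 180 - 112 = 68.
det(R) = (-3)*(-17) - (-13)*(-68) + (11)*(68) = 51 - 884 + 748 = -85.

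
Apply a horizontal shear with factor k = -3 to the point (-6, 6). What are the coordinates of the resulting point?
(-24, 6)

Shear matrix for horizontal shear with factor k = -3:
[[1, -3], [0, 1]]
Result: (-6, 6) → (-24, 6)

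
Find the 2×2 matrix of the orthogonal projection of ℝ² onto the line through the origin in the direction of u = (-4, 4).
[[1/2, -1/2], [-1/2, 1/2]]

The orthogonal projection onto the line spanned by a nonzero vector u = (a, b) has matrix P = (u uᵀ) / (uᵀ u) = (1/(a² + b²)) · [[a², ab], [ab, b²]].
Here u = (-4, 4), so a² + b² = 16 + 16 = 32.
P = (1/32) · [[16, -16], [-16, 16]] = [[1/2, -1/2], [-1/2, 1/2]].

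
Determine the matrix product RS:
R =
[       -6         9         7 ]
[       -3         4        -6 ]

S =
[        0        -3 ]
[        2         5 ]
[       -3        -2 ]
RS =
[       -3        49 ]
[       26        41 ]

Matrix multiplication: (RS)[i][j] = sum over k of R[i][k] * S[k][j].
  (RS)[0][0] = (-6)*(0) + (9)*(2) + (7)*(-3) = -3
  (RS)[0][1] = (-6)*(-3) + (9)*(5) + (7)*(-2) = 49
  (RS)[1][0] = (-3)*(0) + (4)*(2) + (-6)*(-3) = 26
  (RS)[1][1] = (-3)*(-3) + (4)*(5) + (-6)*(-2) = 41
RS =
[       -3        49 ]
[       26        41 ]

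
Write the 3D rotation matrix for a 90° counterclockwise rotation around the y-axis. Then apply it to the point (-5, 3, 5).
R = [[0, 0, 1], [0, 1, 0], [-1, 0, 0]]; R·(-5, 3, 5) = (5, 3, 5)

Rotation matrix for 90° around y-axis:
cos(90°) = 0, sin(90°) = 1
R = [[0, 0, 1], [0, 1, 0], [-1, 0, 0]]
Apply to (-5, 3, 5): R·[-5, 3, 5]ᵀ = (5, 3, 5)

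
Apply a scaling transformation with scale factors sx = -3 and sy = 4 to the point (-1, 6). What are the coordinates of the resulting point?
(3, 24)

Scaling matrix:
[[-3, 0], [0, 4]]
Result: (-1 × -3, 6 × 4) = (3, 24)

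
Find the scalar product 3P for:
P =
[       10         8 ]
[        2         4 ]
3P =
[       30        24 ]
[        6        12 ]

Scalar multiplication is elementwise: (3P)[i][j] = 3 * P[i][j].
  (3P)[0][0] = 3 * (10) = 30
  (3P)[0][1] = 3 * (8) = 24
  (3P)[1][0] = 3 * (2) = 6
  (3P)[1][1] = 3 * (4) = 12
3P =
[       30        24 ]
[        6        12 ]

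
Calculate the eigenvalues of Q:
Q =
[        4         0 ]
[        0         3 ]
λ = 3, 4

Solve det(Q - λI) = 0. For a 2×2 matrix the characteristic equation is λ² - (trace)λ + det = 0.
trace(Q) = a + d = 4 + 3 = 7.
det(Q) = a*d - b*c = (4)*(3) - (0)*(0) = 12 - 0 = 12.
Characteristic equation: λ² - (7)λ + (12) = 0.
Discriminant = (7)² - 4*(12) = 49 - 48 = 1.
λ = (7 ± √1) / 2 = (7 ± 1) / 2 = 3, 4.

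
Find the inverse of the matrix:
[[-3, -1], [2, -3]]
[[-3/11, 1/11], [-2/11, -3/11]]

For [[a,b],[c,d]], inverse = (1/det)·[[d,-b],[-c,a]]
det = -3·-3 - -1·2 = 11
Inverse = (1/11)·[[-3, 1], [-2, -3]]
        = [[-3/11, 1/11], [-2/11, -3/11]]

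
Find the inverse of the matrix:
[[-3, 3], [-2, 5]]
[[-5/9, 1/3], [-2/9, 1/3]]

For [[a,b],[c,d]], inverse = (1/det)·[[d,-b],[-c,a]]
det = -3·5 - 3·-2 = -9
Inverse = (1/-9)·[[5, -3], [2, -3]]
        = [[-5/9, 1/3], [-2/9, 1/3]]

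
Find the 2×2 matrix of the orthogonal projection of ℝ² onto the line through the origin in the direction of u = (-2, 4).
[[1/5, -2/5], [-2/5, 4/5]]

The orthogonal projection onto the line spanned by a nonzero vector u = (a, b) has matrix P = (u uᵀ) / (uᵀ u) = (1/(a² + b²)) · [[a², ab], [ab, b²]].
Here u = (-2, 4), so a² + b² = 4 + 16 = 20.
P = (1/20) · [[4, -8], [-8, 16]] = [[1/5, -2/5], [-2/5, 4/5]].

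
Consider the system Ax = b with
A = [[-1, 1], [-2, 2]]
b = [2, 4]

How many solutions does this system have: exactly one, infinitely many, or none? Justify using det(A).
Infinitely many solutions

det(A) = (-1)*(2) - (1)*(-2) = 0, so A is singular (column 2 is -1 times column 1).
b = [2, 4] = -2 * column 1 of A, so b lies in the column space of A.
A singular matrix whose right-hand side is in its column space gives a 1-parameter family of solutions — infinitely many.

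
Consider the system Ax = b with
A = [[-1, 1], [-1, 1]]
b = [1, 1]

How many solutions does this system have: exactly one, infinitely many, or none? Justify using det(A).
Infinitely many solutions

det(A) = (-1)*(1) - (1)*(-1) = 0, so A is singular (column 2 is -1 times column 1).
b = [1, 1] = -1 * column 1 of A, so b lies in the column space of A.
A singular matrix whose right-hand side is in its column space gives a 1-parameter family of solutions — infinitely many.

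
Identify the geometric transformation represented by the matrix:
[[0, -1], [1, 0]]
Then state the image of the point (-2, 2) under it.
rotation by 90° counterclockwise; image of (-2, 2) is (-2, -2)

This matches the form [[cos θ, -sin θ], [sin θ, cos θ]] of a rotation matrix; reading off cos θ and sin θ gives the angle.
The matrix [[0, -1], [1, 0]] represents: rotation by 90° counterclockwise.
Applying it to (-2, 2): [0·-2 + -1·2, 1·-2 + 0·2] = (-2, -2).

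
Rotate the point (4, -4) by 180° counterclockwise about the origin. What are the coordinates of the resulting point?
(-4, 4)

Rotation matrix R(θ) = [[cos θ, -sin θ], [sin θ, cos θ]]; for θ = 180°:
R = [[-1, 0], [0, -1]]
Result: R × [4, -4]ᵀ = [-1·4 + (0)·-4, 0·4 + (-1)·-4]ᵀ = (-4, 4)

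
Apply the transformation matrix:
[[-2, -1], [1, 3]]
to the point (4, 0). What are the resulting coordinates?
(-8, 4)

Matrix multiplication:
[[-2, -1], [1, 3]] × [4, 0]ᵀ
= [-2×4 + -1×0, 1×4 + 3×0]ᵀ
= [-8.0000, 4.0000]ᵀ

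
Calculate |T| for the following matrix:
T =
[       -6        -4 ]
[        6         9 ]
det(T) = -30

For a 2×2 matrix [[a, b], [c, d]], det = a*d - b*c.
det(T) = (-6)*(9) - (-4)*(6) = -54 + 24 = -30.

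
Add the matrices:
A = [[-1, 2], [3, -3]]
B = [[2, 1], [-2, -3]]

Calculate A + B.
[[1, 3], [1, -6]]

Add corresponding elements:
(-1)+(2)=1
(2)+(1)=3
(3)+(-2)=1
(-3)+(-3)=-6
A + B = [[1, 3], [1, -6]]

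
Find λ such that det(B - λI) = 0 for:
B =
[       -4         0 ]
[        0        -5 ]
λ = -5, -4

Solve det(B - λI) = 0. For a 2×2 matrix the characteristic equation is λ² - (trace)λ + det = 0.
trace(B) = a + d = -4 - 5 = -9.
det(B) = a*d - b*c = (-4)*(-5) - (0)*(0) = 20 - 0 = 20.
Characteristic equation: λ² - (-9)λ + (20) = 0.
Discriminant = (-9)² - 4*(20) = 81 - 80 = 1.
λ = (-9 ± √1) / 2 = (-9 ± 1) / 2 = -5, -4.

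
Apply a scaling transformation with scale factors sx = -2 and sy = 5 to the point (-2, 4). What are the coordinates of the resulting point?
(4, 20)

Scaling matrix:
[[-2, 0], [0, 5]]
Result: (-2 × -2, 4 × 5) = (4, 20)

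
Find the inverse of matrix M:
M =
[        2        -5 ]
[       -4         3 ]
det(M) = -14
M⁻¹ =
[    -3/14     -5/14 ]
[     -2/7      -1/7 ]

For a 2×2 matrix M = [[a, b], [c, d]] with det(M) ≠ 0, M⁻¹ = (1/det(M)) * [[d, -b], [-c, a]].
det(M) = (2)*(3) - (-5)*(-4) = 6 - 20 = -14.
M⁻¹ = (1/-14) * [[3, 5], [4, 2]].
Dividing each entry by -14 and reducing:
M⁻¹ =
[    -3/14     -5/14 ]
[     -2/7      -1/7 ]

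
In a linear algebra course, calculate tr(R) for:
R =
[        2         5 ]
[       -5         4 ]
tr(R) = 2 + 4 = 6

The trace of a square matrix is the sum of its diagonal entries.
Diagonal entries of R: R[0][0] = 2, R[1][1] = 4.
tr(R) = 2 + 4 = 6.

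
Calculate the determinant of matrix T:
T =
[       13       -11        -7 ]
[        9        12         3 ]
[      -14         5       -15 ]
det(T) = -5049

Expand along row 0 (cofactor expansion): det(T) = a*(e*i - f*h) - b*(d*i - f*g) + c*(d*h - e*g), where the 3×3 is [[a, b, c], [d, e, f], [g, h, i]].
Minor M_00 = (12)*(-15) - (3)*(5) = -180 - 15 = -195.
Minor M_01 = (9)*(-15) - (3)*(-14) = -135 + 42 = -93.
Minor M_02 = (9)*(5) - (12)*(-14) = 45 + 168 = 213.
det(T) = (13)*(-195) - (-11)*(-93) + (-7)*(213) = -2535 - 1023 - 1491 = -5049.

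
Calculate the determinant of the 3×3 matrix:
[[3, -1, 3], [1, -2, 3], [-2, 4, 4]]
-50

Expansion along first row:
det = 3·det([[-2,3],[4,4]]) - -1·det([[1,3],[-2,4]]) + 3·det([[1,-2],[-2,4]])
    = 3·(-2·4 - 3·4) - -1·(1·4 - 3·-2) + 3·(1·4 - -2·-2)
    = 3·-20 - -1·10 + 3·0
    = -60 + 10 + 0 = -50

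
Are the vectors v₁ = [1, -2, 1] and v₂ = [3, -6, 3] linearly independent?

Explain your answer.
No, linearly dependent (v₂ = 3·v₁)

Check whether there is a scalar k with v₂ = k·v₁.
Comparing components, k = 3 satisfies 3·[1, -2, 1] = [3, -6, 3].
Since v₂ is a scalar multiple of v₁, the two vectors are linearly dependent.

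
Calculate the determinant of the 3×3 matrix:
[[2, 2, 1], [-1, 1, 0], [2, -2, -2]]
-8

Expansion along first row:
det = 2·det([[1,0],[-2,-2]]) - 2·det([[-1,0],[2,-2]]) + 1·det([[-1,1],[2,-2]])
    = 2·(1·-2 - 0·-2) - 2·(-1·-2 - 0·2) + 1·(-1·-2 - 1·2)
    = 2·-2 - 2·2 + 1·0
    = -4 + -4 + 0 = -8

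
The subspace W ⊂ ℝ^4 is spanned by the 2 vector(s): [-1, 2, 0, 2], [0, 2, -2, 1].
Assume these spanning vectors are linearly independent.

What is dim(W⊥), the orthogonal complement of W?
dim(W⊥) = 2

For any subspace W of ℝ^n, dim(W) + dim(W⊥) = n (the whole-space dimension).
Here the given 2 vectors are linearly independent, so dim(W) = 2.
Thus dim(W⊥) = n - dim(W) = 4 - 2 = 2.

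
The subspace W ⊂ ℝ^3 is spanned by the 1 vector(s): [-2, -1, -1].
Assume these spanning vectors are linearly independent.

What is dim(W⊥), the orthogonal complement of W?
dim(W⊥) = 2

For any subspace W of ℝ^n, dim(W) + dim(W⊥) = n (the whole-space dimension).
Here the given 1 vectors are linearly independent, so dim(W) = 1.
Thus dim(W⊥) = n - dim(W) = 3 - 1 = 2.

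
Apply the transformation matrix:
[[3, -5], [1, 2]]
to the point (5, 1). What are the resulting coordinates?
(10, 7)

Matrix multiplication:
[[3, -5], [1, 2]] × [5, 1]ᵀ
= [3×5 + -5×1, 1×5 + 2×1]ᵀ
= [10.0000, 7.0000]ᵀ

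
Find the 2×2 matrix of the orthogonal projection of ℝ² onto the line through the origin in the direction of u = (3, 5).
[[9/34, 15/34], [15/34, 25/34]]

The orthogonal projection onto the line spanned by a nonzero vector u = (a, b) has matrix P = (u uᵀ) / (uᵀ u) = (1/(a² + b²)) · [[a², ab], [ab, b²]].
Here u = (3, 5), so a² + b² = 9 + 25 = 34.
P = (1/34) · [[9, 15], [15, 25]] = [[9/34, 15/34], [15/34, 25/34]].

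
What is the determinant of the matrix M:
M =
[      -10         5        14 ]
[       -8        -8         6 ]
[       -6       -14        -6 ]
det(M) = -844

Expand along row 0 (cofactor expansion): det(M) = a*(e*i - f*h) - b*(d*i - f*g) + c*(d*h - e*g), where the 3×3 is [[a, b, c], [d, e, f], [g, h, i]].
Minor M_00 = (-8)*(-6) - (6)*(-14) = 48 + 84 = 132.
Minor M_01 = (-8)*(-6) - (6)*(-6) = 48 + 36 = 84.
Minor M_02 = (-8)*(-14) - (-8)*(-6) = 112 - 48 = 64.
det(M) = (-10)*(132) - (5)*(84) + (14)*(64) = -1320 - 420 + 896 = -844.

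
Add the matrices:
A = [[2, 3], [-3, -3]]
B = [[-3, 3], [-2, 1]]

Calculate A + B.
[[-1, 6], [-5, -2]]

Add corresponding elements:
(2)+(-3)=-1
(3)+(3)=6
(-3)+(-2)=-5
(-3)+(1)=-2
A + B = [[-1, 6], [-5, -2]]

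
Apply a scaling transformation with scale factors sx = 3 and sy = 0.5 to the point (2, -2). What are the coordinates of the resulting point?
(6, -1.0)

Scaling matrix:
[[3, 0], [0, 0.50]]
Result: (2 × 3, -2 × 0.5) = (6, -1.0)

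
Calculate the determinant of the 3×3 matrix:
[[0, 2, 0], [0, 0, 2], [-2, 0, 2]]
-8

Expansion along first row:
det = 0·det([[0,2],[0,2]]) - 2·det([[0,2],[-2,2]]) + 0·det([[0,0],[-2,0]])
    = 0·(0·2 - 2·0) - 2·(0·2 - 2·-2) + 0·(0·0 - 0·-2)
    = 0·0 - 2·4 + 0·0
    = 0 + -8 + 0 = -8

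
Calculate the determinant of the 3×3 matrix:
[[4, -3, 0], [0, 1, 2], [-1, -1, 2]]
22

Expansion along first row:
det = 4·det([[1,2],[-1,2]]) - -3·det([[0,2],[-1,2]]) + 0·det([[0,1],[-1,-1]])
    = 4·(1·2 - 2·-1) - -3·(0·2 - 2·-1) + 0·(0·-1 - 1·-1)
    = 4·4 - -3·2 + 0·1
    = 16 + 6 + 0 = 22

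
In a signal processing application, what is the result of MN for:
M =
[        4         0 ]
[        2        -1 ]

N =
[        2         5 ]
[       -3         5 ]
MN =
[        8        20 ]
[        7         5 ]

Matrix multiplication: (MN)[i][j] = sum over k of M[i][k] * N[k][j].
  (MN)[0][0] = (4)*(2) + (0)*(-3) = 8
  (MN)[0][1] = (4)*(5) + (0)*(5) = 20
  (MN)[1][0] = (2)*(2) + (-1)*(-3) = 7
  (MN)[1][1] = (2)*(5) + (-1)*(5) = 5
MN =
[        8        20 ]
[        7         5 ]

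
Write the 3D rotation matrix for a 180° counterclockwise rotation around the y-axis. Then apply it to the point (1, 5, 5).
R = [[-1, 0, 0], [0, 1, 0], [0, 0, -1]]; R·(1, 5, 5) = (-1, 5, -5)

Rotation matrix for 180° around y-axis:
cos(180°) = -1, sin(180°) = 0
R = [[-1, 0, 0], [0, 1, 0], [0, 0, -1]]
Apply to (1, 5, 5): R·[1, 5, 5]ᵀ = (-1, 5, -5)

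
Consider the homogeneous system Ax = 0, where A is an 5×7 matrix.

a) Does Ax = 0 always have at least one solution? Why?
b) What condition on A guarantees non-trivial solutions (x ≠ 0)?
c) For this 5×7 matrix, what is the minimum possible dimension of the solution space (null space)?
a) Yes, x = 0 is always a solution. b) When A has linearly dependent columns (rank < n). c) Minimum nullity = 2.

a) x = 0 satisfies A·0 = 0, so the zero vector is always a solution.
b) Non-trivial solutions exist iff the columns of A are linearly dependent, equivalently rank(A) < n (the number of columns).
c) By rank-nullity, rank(A) + nullity(A) = n = 7. Since A has only 5 rows, rank(A) ≤ 5, so nullity(A) ≥ 7 - 5 = 2.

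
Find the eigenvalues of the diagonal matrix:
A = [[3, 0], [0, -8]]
λ₁ = 3, λ₂ = -8

The characteristic polynomial of A is det(A - λI) = (3 - λ)(-8 - λ) = 0.
The roots are λ = 3 and λ = -8, so the eigenvalues are the diagonal entries.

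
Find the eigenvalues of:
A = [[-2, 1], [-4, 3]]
λ = -1, 2

Solve det(A - λI) = 0. For a 2×2 matrix this is λ² - (trace)λ + det = 0.
trace(A) = -2 + 3 = 1.
det(A) = (-2)*(3) - (1)*(-4) = -6 + 4 = -2.
Characteristic equation: λ² - (1)λ + (-2) = 0.
Discriminant: (1)² - 4*(-2) = 1 + 8 = 9.
Roots: λ = (1 ± √9) / 2 = -1, 2.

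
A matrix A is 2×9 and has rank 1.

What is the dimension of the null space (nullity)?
8

The rank-nullity theorem for an m×n matrix states:
rank(A) + nullity(A) = n (the number of columns).
Here n = 9 and rank(A) = 1, so nullity(A) = 9 - 1 = 8.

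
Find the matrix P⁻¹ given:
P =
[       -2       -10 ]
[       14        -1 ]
det(P) = 142
P⁻¹ =
[   -1/142      5/71 ]
[    -7/71     -1/71 ]

For a 2×2 matrix P = [[a, b], [c, d]] with det(P) ≠ 0, P⁻¹ = (1/det(P)) * [[d, -b], [-c, a]].
det(P) = (-2)*(-1) - (-10)*(14) = 2 + 140 = 142.
P⁻¹ = (1/142) * [[-1, 10], [-14, -2]].
Dividing each entry by 142 and reducing:
P⁻¹ =
[   -1/142      5/71 ]
[    -7/71     -1/71 ]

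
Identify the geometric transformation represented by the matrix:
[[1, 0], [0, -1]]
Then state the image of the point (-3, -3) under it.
reflection across the x-axis; image of (-3, -3) is (-3, 3)

This is a symmetric orthogonal matrix with determinant -1, which characterizes a reflection in ℝ².
The matrix [[1, 0], [0, -1]] represents: reflection across the x-axis.
Applying it to (-3, -3): [1·-3 + 0·-3, 0·-3 + -1·-3] = (-3, 3).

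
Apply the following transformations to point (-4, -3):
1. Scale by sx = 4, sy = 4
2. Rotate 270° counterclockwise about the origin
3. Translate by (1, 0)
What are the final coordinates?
(-11, 16)

Step 1: Scale → (-16, -12)
Step 2: Rotate 270° → (-12, 16)
Step 3: Translate → (-11, 16)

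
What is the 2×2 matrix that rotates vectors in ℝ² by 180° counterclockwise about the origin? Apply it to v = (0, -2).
R = [[-1, 0], [0, -1]]; R·v = (0, 2)

A counterclockwise rotation by angle θ in ℝ² has matrix R(θ) = [[cos θ, -sin θ], [sin θ, cos θ]].
For θ = 180°: cos θ = -1, sin θ = 0.
R(180°) = [[-1, 0], [0, -1]].
R·v = [-1·0 + (0)·-2, 0·0 + -1·-2] = (0, 2).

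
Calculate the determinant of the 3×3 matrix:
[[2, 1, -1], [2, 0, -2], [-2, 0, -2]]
8

Expansion along first row:
det = 2·det([[0,-2],[0,-2]]) - 1·det([[2,-2],[-2,-2]]) + -1·det([[2,0],[-2,0]])
    = 2·(0·-2 - -2·0) - 1·(2·-2 - -2·-2) + -1·(2·0 - 0·-2)
    = 2·0 - 1·-8 + -1·0
    = 0 + 8 + 0 = 8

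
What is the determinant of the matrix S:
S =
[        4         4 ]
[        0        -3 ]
det(S) = -12

For a 2×2 matrix [[a, b], [c, d]], det = a*d - b*c.
det(S) = (4)*(-3) - (4)*(0) = -12 - 0 = -12.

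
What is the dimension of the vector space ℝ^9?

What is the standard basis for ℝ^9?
Dimension = 9; standard basis = {e_1, e_2, e_3, …, e_9}

ℝ^9 is the space of 9-tuples of real numbers; its dimension is 9.
The standard basis consists of 9 vectors: e_1, e_2, e_3, …, e_9, where e_i is the vector with 1 in position i and 0 elsewhere.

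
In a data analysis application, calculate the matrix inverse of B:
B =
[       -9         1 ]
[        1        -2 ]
det(B) = 17
B⁻¹ =
[    -2/17     -1/17 ]
[    -1/17     -9/17 ]

For a 2×2 matrix B = [[a, b], [c, d]] with det(B) ≠ 0, B⁻¹ = (1/det(B)) * [[d, -b], [-c, a]].
det(B) = (-9)*(-2) - (1)*(1) = 18 - 1 = 17.
B⁻¹ = (1/17) * [[-2, -1], [-1, -9]].
Dividing each entry by 17 and reducing:
B⁻¹ =
[    -2/17     -1/17 ]
[    -1/17     -9/17 ]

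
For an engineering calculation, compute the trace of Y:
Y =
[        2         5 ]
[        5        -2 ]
tr(Y) = 2 - 2 = 0

The trace of a square matrix is the sum of its diagonal entries.
Diagonal entries of Y: Y[0][0] = 2, Y[1][1] = -2.
tr(Y) = 2 - 2 = 0.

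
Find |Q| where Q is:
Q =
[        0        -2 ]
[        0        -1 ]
det(Q) = 0

For a 2×2 matrix [[a, b], [c, d]], det = a*d - b*c.
det(Q) = (0)*(-1) - (-2)*(0) = 0 - 0 = 0.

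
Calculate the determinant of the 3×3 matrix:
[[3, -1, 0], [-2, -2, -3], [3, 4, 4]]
13

Expansion along first row:
det = 3·det([[-2,-3],[4,4]]) - -1·det([[-2,-3],[3,4]]) + 0·det([[-2,-2],[3,4]])
    = 3·(-2·4 - -3·4) - -1·(-2·4 - -3·3) + 0·(-2·4 - -2·3)
    = 3·4 - -1·1 + 0·-2
    = 12 + 1 + 0 = 13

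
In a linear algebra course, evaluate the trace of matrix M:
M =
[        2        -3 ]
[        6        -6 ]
tr(M) = 2 - 6 = -4

The trace of a square matrix is the sum of its diagonal entries.
Diagonal entries of M: M[0][0] = 2, M[1][1] = -6.
tr(M) = 2 - 6 = -4.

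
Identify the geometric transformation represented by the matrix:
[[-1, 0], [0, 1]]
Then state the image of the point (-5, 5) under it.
reflection across the y-axis; image of (-5, 5) is (5, 5)

This is a symmetric orthogonal matrix with determinant -1, which characterizes a reflection in ℝ².
The matrix [[-1, 0], [0, 1]] represents: reflection across the y-axis.
Applying it to (-5, 5): [-1·-5 + 0·5, 0·-5 + 1·5] = (5, 5).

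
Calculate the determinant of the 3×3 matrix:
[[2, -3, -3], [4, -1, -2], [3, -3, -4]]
-7

Expansion along first row:
det = 2·det([[-1,-2],[-3,-4]]) - -3·det([[4,-2],[3,-4]]) + -3·det([[4,-1],[3,-3]])
    = 2·(-1·-4 - -2·-3) - -3·(4·-4 - -2·3) + -3·(4·-3 - -1·3)
    = 2·-2 - -3·-10 + -3·-9
    = -4 + -30 + 27 = -7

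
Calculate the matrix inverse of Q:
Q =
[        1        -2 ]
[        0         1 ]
det(Q) = 1
Q⁻¹ =
[        1         2 ]
[        0         1 ]

For a 2×2 matrix Q = [[a, b], [c, d]] with det(Q) ≠ 0, Q⁻¹ = (1/det(Q)) * [[d, -b], [-c, a]].
det(Q) = (1)*(1) - (-2)*(0) = 1 - 0 = 1.
Q⁻¹ = (1/1) * [[1, 2], [0, 1]].
Dividing each entry by 1 and reducing:
Q⁻¹ =
[        1         2 ]
[        0         1 ]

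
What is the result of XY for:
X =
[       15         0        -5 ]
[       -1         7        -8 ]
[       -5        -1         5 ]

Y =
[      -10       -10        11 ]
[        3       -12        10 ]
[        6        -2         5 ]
XY =
[     -180      -140       140 ]
[      -17       -58        19 ]
[       77        52       -40 ]

Matrix multiplication: (XY)[i][j] = sum over k of X[i][k] * Y[k][j].
  (XY)[0][0] = (15)*(-10) + (0)*(3) + (-5)*(6) = -180
  (XY)[0][1] = (15)*(-10) + (0)*(-12) + (-5)*(-2) = -140
  (XY)[0][2] = (15)*(11) + (0)*(10) + (-5)*(5) = 140
  (XY)[1][0] = (-1)*(-10) + (7)*(3) + (-8)*(6) = -17
  (XY)[1][1] = (-1)*(-10) + (7)*(-12) + (-8)*(-2) = -58
  (XY)[1][2] = (-1)*(11) + (7)*(10) + (-8)*(5) = 19
  (XY)[2][0] = (-5)*(-10) + (-1)*(3) + (5)*(6) = 77
  (XY)[2][1] = (-5)*(-10) + (-1)*(-12) + (5)*(-2) = 52
  (XY)[2][2] = (-5)*(11) + (-1)*(10) + (5)*(5) = -40
XY =
[     -180      -140       140 ]
[      -17       -58        19 ]
[       77        52       -40 ]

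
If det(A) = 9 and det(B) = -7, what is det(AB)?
-63

Use the multiplicative property of determinants: det(AB) = det(A)*det(B).
det(AB) = (9)*(-7) = -63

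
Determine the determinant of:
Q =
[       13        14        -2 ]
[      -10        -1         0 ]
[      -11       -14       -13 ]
det(Q) = -1909

Expand along row 0 (cofactor expansion): det(Q) = a*(e*i - f*h) - b*(d*i - f*g) + c*(d*h - e*g), where the 3×3 is [[a, b, c], [d, e, f], [g, h, i]].
Minor M_00 = (-1)*(-13) - (0)*(-14) = 13 - 0 = 13.
Minor M_01 = (-10)*(-13) - (0)*(-11) = 130 - 0 = 130.
Minor M_02 = (-10)*(-14) - (-1)*(-11) = 140 - 11 = 129.
det(Q) = (13)*(13) - (14)*(130) + (-2)*(129) = 169 - 1820 - 258 = -1909.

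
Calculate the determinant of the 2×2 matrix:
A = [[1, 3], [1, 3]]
0

For A = [[a, b], [c, d]], det(A) = a*d - b*c.
det(A) = (1)*(3) - (3)*(1) = 3 - 3 = 0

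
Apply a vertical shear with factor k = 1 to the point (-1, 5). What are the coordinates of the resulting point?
(-1, 4)

Shear matrix for vertical shear with factor k = 1:
[[1, 0], [1, 1]]
Result: (-1, 5) → (-1, 4)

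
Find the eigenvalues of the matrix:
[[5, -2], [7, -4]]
λ = -2 and λ = 3

Characteristic equation: det(A - λI) = 0
λ² - (trace)λ + (det) = 0
λ² - (1)λ + (-6) = 0
λ² - 1λ - 6 = 0
Solving: λ = -2, 3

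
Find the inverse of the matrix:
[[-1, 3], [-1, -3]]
[[-1/2, -1/2], [1/6, -1/6]]

For [[a,b],[c,d]], inverse = (1/det)·[[d,-b],[-c,a]]
det = -1·-3 - 3·-1 = 6
Inverse = (1/6)·[[-3, -3], [1, -1]]
        = [[-1/2, -1/2], [1/6, -1/6]]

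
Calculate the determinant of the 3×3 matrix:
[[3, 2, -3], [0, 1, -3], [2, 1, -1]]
0

Expansion along first row:
det = 3·det([[1,-3],[1,-1]]) - 2·det([[0,-3],[2,-1]]) + -3·det([[0,1],[2,1]])
    = 3·(1·-1 - -3·1) - 2·(0·-1 - -3·2) + -3·(0·1 - 1·2)
    = 3·2 - 2·6 + -3·-2
    = 6 + -12 + 6 = 0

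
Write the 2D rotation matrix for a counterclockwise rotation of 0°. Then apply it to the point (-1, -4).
R = [[1, 0], [0, 1]]; R·(-1, -4) = (-1, -4)

Rotation matrix formula: R(θ) = [[cos θ, -sin θ], [sin θ, cos θ]]
For θ = 0°:
cos(0°) = 1
sin(0°) = 0
R = [[1, 0], [0, 1]]
Apply to (-1, -4): [1·-1 + (0)·-4, 0·-1 + 1·-4] = (-1, -4)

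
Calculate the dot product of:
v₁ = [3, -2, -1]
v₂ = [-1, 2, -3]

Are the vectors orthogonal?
-4, No

The dot product is the sum of products of corresponding components.
v₁·v₂ = (3)*(-1) + (-2)*(2) + (-1)*(-3) = -3 - 4 + 3 = -4.
Two vectors are orthogonal iff their dot product is 0; here the dot product is -4, so the vectors are not orthogonal.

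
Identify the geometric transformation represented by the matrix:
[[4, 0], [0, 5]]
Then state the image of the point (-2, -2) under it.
non-uniform scaling by (4, 5); image of (-2, -2) is (-8, -10)

This is diagonal with distinct entries, so it scales the x-axis by 4 and the y-axis by 5.
The matrix [[4, 0], [0, 5]] represents: non-uniform scaling by (4, 5).
Applying it to (-2, -2): [4·-2 + 0·-2, 0·-2 + 5·-2] = (-8, -10).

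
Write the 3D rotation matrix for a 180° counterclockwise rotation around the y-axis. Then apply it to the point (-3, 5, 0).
R = [[-1, 0, 0], [0, 1, 0], [0, 0, -1]]; R·(-3, 5, 0) = (3, 5, 0)

Rotation matrix for 180° around y-axis:
cos(180°) = -1, sin(180°) = 0
R = [[-1, 0, 0], [0, 1, 0], [0, 0, -1]]
Apply to (-3, 5, 0): R·[-3, 5, 0]ᵀ = (3, 5, 0)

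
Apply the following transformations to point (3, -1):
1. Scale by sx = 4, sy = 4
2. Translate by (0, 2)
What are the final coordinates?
(12, -2)

Step 1: Scale (3, -1) by (sx, sy) = (4, 4) → (12, -4)
Step 2: Translate by (0, 2) → (12, -2)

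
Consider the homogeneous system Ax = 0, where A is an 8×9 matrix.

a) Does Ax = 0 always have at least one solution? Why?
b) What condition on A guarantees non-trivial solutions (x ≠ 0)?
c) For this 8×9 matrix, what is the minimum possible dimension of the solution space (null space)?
a) Yes, x = 0 is always a solution. b) When A has linearly dependent columns (rank < n). c) Minimum nullity = 1.

a) x = 0 satisfies A·0 = 0, so the zero vector is always a solution.
b) Non-trivial solutions exist iff the columns of A are linearly dependent, equivalently rank(A) < n (the number of columns).
c) By rank-nullity, rank(A) + nullity(A) = n = 9. Since A has only 8 rows, rank(A) ≤ 8, so nullity(A) ≥ 9 - 8 = 1.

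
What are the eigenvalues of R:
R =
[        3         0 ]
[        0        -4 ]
λ = -4, 3

Solve det(R - λI) = 0. For a 2×2 matrix the characteristic equation is λ² - (trace)λ + det = 0.
trace(R) = a + d = 3 - 4 = -1.
det(R) = a*d - b*c = (3)*(-4) - (0)*(0) = -12 - 0 = -12.
Characteristic equation: λ² - (-1)λ + (-12) = 0.
Discriminant = (-1)² - 4*(-12) = 1 + 48 = 49.
λ = (-1 ± √49) / 2 = (-1 ± 7) / 2 = -4, 3.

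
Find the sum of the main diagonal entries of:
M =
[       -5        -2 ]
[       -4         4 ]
tr(M) = -5 + 4 = -1

The trace of a square matrix is the sum of its diagonal entries.
Diagonal entries of M: M[0][0] = -5, M[1][1] = 4.
tr(M) = -5 + 4 = -1.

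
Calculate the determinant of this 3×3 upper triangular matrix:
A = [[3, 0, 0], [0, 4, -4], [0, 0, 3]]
36

The determinant of a triangular matrix is the product of its diagonal entries (the off-diagonal entries above the diagonal do not affect it).
det(A) = (3) * (4) * (3) = 36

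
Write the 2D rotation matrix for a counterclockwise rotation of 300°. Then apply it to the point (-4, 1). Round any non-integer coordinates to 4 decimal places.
R = [[1/2, √3/2], [-√3/2, 1/2]]; R·(-4, 1) = (-1.1340, 3.9641)

Rotation matrix formula: R(θ) = [[cos θ, -sin θ], [sin θ, cos θ]]
For θ = 300°:
cos(300°) = 1/2
sin(300°) = -√3/2
R = [[1/2, √3/2], [-√3/2, 1/2]]
Apply to (-4, 1): [1/2·-4 + (√3/2)·1, -√3/2·-4 + 1/2·1] = (-1.1340, 3.9641)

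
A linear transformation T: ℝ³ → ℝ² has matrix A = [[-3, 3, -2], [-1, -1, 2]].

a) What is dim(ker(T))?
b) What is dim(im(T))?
dim(ker) = 1, dim(im) = 2

The two rows are not scalar multiples of one another (no single k satisfies row 2 = k × row 1), so they are linearly independent.
Thus rank(A) = 2.
dim(im(T)) = rank(A) = 2.
By the rank-nullity theorem applied to T: ℝ³ → ℝ², rank(A) + nullity(A) = 3 (the domain dimension), so dim(ker(T)) = 3 - 2 = 1.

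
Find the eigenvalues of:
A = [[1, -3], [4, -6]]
λ = -3, -2

Solve det(A - λI) = 0. For a 2×2 matrix this is λ² - (trace)λ + det = 0.
trace(A) = 1 - 6 = -5.
det(A) = (1)*(-6) - (-3)*(4) = -6 + 12 = 6.
Characteristic equation: λ² - (-5)λ + (6) = 0.
Discriminant: (-5)² - 4*(6) = 25 - 24 = 1.
Roots: λ = (-5 ± √1) / 2 = -3, -2.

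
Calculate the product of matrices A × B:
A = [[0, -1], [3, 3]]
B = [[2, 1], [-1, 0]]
[[1, 0], [3, 3]]

Matrix multiplication:
C[0][0] = 0×2 + -1×-1 = 1
C[0][1] = 0×1 + -1×0 = 0
C[1][0] = 3×2 + 3×-1 = 3
C[1][1] = 3×1 + 3×0 = 3
Result: [[1, 0], [3, 3]]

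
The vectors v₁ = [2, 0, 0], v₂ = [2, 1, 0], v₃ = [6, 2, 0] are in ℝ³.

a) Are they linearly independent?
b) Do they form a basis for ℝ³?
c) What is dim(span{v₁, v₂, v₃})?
Not independent, not a basis, dim(span) = 2

Check whether v₃ can be written as a linear combination of v₁ and v₂.
v₃ = (1)·v₁ + (2)·v₂ = [6, 2, 0], so the three vectors are linearly dependent.
Thus they do not form a basis for ℝ³, and dim(span{v₁, v₂, v₃}) = 2 (spanned by v₁ and v₂).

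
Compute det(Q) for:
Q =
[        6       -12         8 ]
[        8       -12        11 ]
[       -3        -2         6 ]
det(Q) = 256

Expand along row 0 (cofactor expansion): det(Q) = a*(e*i - f*h) - b*(d*i - f*g) + c*(d*h - e*g), where the 3×3 is [[a, b, c], [d, e, f], [g, h, i]].
Minor M_00 = (-12)*(6) - (11)*(-2) = -72 + 22 = -50.
Minor M_01 = (8)*(6) - (11)*(-3) = 48 + 33 = 81.
Minor M_02 = (8)*(-2) - (-12)*(-3) = -16 - 36 = -52.
det(Q) = (6)*(-50) - (-12)*(81) + (8)*(-52) = -300 + 972 - 416 = 256.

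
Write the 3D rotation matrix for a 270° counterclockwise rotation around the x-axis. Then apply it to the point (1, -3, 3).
R = [[1, 0, 0], [0, 0, 1], [0, -1, 0]]; R·(1, -3, 3) = (1, 3, 3)

Rotation matrix for 270° around x-axis:
cos(270°) = 0, sin(270°) = -1
R = [[1, 0, 0], [0, 0, 1], [0, -1, 0]]
Apply to (1, -3, 3): R·[1, -3, 3]ᵀ = (1, 3, 3)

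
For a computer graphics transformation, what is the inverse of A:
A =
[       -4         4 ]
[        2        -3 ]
det(A) = 4
A⁻¹ =
[     -3/4        -1 ]
[     -1/2        -1 ]

For a 2×2 matrix A = [[a, b], [c, d]] with det(A) ≠ 0, A⁻¹ = (1/det(A)) * [[d, -b], [-c, a]].
det(A) = (-4)*(-3) - (4)*(2) = 12 - 8 = 4.
A⁻¹ = (1/4) * [[-3, -4], [-2, -4]].
Dividing each entry by 4 and reducing:
A⁻¹ =
[     -3/4        -1 ]
[     -1/2        -1 ]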